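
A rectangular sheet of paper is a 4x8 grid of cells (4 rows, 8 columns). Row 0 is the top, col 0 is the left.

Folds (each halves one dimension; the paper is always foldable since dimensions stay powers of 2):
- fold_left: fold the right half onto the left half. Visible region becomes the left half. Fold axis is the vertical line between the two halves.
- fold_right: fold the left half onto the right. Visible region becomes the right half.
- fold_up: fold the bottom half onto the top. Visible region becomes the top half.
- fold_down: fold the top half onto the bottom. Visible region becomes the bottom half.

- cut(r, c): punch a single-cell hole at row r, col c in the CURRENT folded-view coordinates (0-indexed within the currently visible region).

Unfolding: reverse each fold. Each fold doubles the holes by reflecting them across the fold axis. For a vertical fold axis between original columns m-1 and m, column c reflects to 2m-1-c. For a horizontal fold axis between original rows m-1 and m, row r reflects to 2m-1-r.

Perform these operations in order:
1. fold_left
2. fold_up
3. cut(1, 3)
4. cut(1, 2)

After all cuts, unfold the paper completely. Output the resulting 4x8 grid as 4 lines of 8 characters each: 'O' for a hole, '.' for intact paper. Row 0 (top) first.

Op 1 fold_left: fold axis v@4; visible region now rows[0,4) x cols[0,4) = 4x4
Op 2 fold_up: fold axis h@2; visible region now rows[0,2) x cols[0,4) = 2x4
Op 3 cut(1, 3): punch at orig (1,3); cuts so far [(1, 3)]; region rows[0,2) x cols[0,4) = 2x4
Op 4 cut(1, 2): punch at orig (1,2); cuts so far [(1, 2), (1, 3)]; region rows[0,2) x cols[0,4) = 2x4
Unfold 1 (reflect across h@2): 4 holes -> [(1, 2), (1, 3), (2, 2), (2, 3)]
Unfold 2 (reflect across v@4): 8 holes -> [(1, 2), (1, 3), (1, 4), (1, 5), (2, 2), (2, 3), (2, 4), (2, 5)]

Answer: ........
..OOOO..
..OOOO..
........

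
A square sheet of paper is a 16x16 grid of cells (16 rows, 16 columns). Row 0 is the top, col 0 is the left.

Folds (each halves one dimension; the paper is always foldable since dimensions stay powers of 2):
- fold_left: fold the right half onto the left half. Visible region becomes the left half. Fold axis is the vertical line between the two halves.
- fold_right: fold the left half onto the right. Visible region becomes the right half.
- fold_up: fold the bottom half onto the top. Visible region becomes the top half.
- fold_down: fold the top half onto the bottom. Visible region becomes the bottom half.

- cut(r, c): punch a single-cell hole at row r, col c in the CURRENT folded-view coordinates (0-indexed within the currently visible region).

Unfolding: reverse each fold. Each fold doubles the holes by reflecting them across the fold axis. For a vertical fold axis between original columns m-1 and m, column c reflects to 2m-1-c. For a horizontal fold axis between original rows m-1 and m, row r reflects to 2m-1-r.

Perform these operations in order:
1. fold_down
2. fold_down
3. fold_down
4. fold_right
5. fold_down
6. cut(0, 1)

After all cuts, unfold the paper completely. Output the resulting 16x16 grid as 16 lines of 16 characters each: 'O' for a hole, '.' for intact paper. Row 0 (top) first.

Op 1 fold_down: fold axis h@8; visible region now rows[8,16) x cols[0,16) = 8x16
Op 2 fold_down: fold axis h@12; visible region now rows[12,16) x cols[0,16) = 4x16
Op 3 fold_down: fold axis h@14; visible region now rows[14,16) x cols[0,16) = 2x16
Op 4 fold_right: fold axis v@8; visible region now rows[14,16) x cols[8,16) = 2x8
Op 5 fold_down: fold axis h@15; visible region now rows[15,16) x cols[8,16) = 1x8
Op 6 cut(0, 1): punch at orig (15,9); cuts so far [(15, 9)]; region rows[15,16) x cols[8,16) = 1x8
Unfold 1 (reflect across h@15): 2 holes -> [(14, 9), (15, 9)]
Unfold 2 (reflect across v@8): 4 holes -> [(14, 6), (14, 9), (15, 6), (15, 9)]
Unfold 3 (reflect across h@14): 8 holes -> [(12, 6), (12, 9), (13, 6), (13, 9), (14, 6), (14, 9), (15, 6), (15, 9)]
Unfold 4 (reflect across h@12): 16 holes -> [(8, 6), (8, 9), (9, 6), (9, 9), (10, 6), (10, 9), (11, 6), (11, 9), (12, 6), (12, 9), (13, 6), (13, 9), (14, 6), (14, 9), (15, 6), (15, 9)]
Unfold 5 (reflect across h@8): 32 holes -> [(0, 6), (0, 9), (1, 6), (1, 9), (2, 6), (2, 9), (3, 6), (3, 9), (4, 6), (4, 9), (5, 6), (5, 9), (6, 6), (6, 9), (7, 6), (7, 9), (8, 6), (8, 9), (9, 6), (9, 9), (10, 6), (10, 9), (11, 6), (11, 9), (12, 6), (12, 9), (13, 6), (13, 9), (14, 6), (14, 9), (15, 6), (15, 9)]

Answer: ......O..O......
......O..O......
......O..O......
......O..O......
......O..O......
......O..O......
......O..O......
......O..O......
......O..O......
......O..O......
......O..O......
......O..O......
......O..O......
......O..O......
......O..O......
......O..O......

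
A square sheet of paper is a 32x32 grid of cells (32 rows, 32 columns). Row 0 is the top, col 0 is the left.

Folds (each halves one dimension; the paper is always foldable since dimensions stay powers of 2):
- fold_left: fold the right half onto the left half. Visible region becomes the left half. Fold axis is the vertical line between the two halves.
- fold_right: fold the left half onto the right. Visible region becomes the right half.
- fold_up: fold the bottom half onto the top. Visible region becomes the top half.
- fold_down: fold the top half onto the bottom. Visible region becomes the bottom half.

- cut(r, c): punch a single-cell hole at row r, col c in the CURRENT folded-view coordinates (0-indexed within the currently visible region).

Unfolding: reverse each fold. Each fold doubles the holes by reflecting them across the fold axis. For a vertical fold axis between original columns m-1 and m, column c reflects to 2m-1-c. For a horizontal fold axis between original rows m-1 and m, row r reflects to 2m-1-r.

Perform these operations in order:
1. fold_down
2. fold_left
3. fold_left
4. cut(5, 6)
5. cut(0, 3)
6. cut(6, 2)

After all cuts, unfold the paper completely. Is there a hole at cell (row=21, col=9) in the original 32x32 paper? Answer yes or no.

Answer: yes

Derivation:
Op 1 fold_down: fold axis h@16; visible region now rows[16,32) x cols[0,32) = 16x32
Op 2 fold_left: fold axis v@16; visible region now rows[16,32) x cols[0,16) = 16x16
Op 3 fold_left: fold axis v@8; visible region now rows[16,32) x cols[0,8) = 16x8
Op 4 cut(5, 6): punch at orig (21,6); cuts so far [(21, 6)]; region rows[16,32) x cols[0,8) = 16x8
Op 5 cut(0, 3): punch at orig (16,3); cuts so far [(16, 3), (21, 6)]; region rows[16,32) x cols[0,8) = 16x8
Op 6 cut(6, 2): punch at orig (22,2); cuts so far [(16, 3), (21, 6), (22, 2)]; region rows[16,32) x cols[0,8) = 16x8
Unfold 1 (reflect across v@8): 6 holes -> [(16, 3), (16, 12), (21, 6), (21, 9), (22, 2), (22, 13)]
Unfold 2 (reflect across v@16): 12 holes -> [(16, 3), (16, 12), (16, 19), (16, 28), (21, 6), (21, 9), (21, 22), (21, 25), (22, 2), (22, 13), (22, 18), (22, 29)]
Unfold 3 (reflect across h@16): 24 holes -> [(9, 2), (9, 13), (9, 18), (9, 29), (10, 6), (10, 9), (10, 22), (10, 25), (15, 3), (15, 12), (15, 19), (15, 28), (16, 3), (16, 12), (16, 19), (16, 28), (21, 6), (21, 9), (21, 22), (21, 25), (22, 2), (22, 13), (22, 18), (22, 29)]
Holes: [(9, 2), (9, 13), (9, 18), (9, 29), (10, 6), (10, 9), (10, 22), (10, 25), (15, 3), (15, 12), (15, 19), (15, 28), (16, 3), (16, 12), (16, 19), (16, 28), (21, 6), (21, 9), (21, 22), (21, 25), (22, 2), (22, 13), (22, 18), (22, 29)]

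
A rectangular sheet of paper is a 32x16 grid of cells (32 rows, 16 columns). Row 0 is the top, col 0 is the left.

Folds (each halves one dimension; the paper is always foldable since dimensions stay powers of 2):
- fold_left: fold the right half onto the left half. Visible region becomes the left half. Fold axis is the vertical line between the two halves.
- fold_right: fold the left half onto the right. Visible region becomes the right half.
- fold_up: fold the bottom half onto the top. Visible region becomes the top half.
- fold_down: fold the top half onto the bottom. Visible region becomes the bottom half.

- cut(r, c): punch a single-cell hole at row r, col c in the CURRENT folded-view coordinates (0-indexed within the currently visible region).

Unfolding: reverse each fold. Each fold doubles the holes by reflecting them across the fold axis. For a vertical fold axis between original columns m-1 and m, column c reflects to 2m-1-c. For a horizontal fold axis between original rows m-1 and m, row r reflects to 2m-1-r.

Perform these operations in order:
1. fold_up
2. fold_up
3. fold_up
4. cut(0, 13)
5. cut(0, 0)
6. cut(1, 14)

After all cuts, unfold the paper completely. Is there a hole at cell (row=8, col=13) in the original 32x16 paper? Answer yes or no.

Op 1 fold_up: fold axis h@16; visible region now rows[0,16) x cols[0,16) = 16x16
Op 2 fold_up: fold axis h@8; visible region now rows[0,8) x cols[0,16) = 8x16
Op 3 fold_up: fold axis h@4; visible region now rows[0,4) x cols[0,16) = 4x16
Op 4 cut(0, 13): punch at orig (0,13); cuts so far [(0, 13)]; region rows[0,4) x cols[0,16) = 4x16
Op 5 cut(0, 0): punch at orig (0,0); cuts so far [(0, 0), (0, 13)]; region rows[0,4) x cols[0,16) = 4x16
Op 6 cut(1, 14): punch at orig (1,14); cuts so far [(0, 0), (0, 13), (1, 14)]; region rows[0,4) x cols[0,16) = 4x16
Unfold 1 (reflect across h@4): 6 holes -> [(0, 0), (0, 13), (1, 14), (6, 14), (7, 0), (7, 13)]
Unfold 2 (reflect across h@8): 12 holes -> [(0, 0), (0, 13), (1, 14), (6, 14), (7, 0), (7, 13), (8, 0), (8, 13), (9, 14), (14, 14), (15, 0), (15, 13)]
Unfold 3 (reflect across h@16): 24 holes -> [(0, 0), (0, 13), (1, 14), (6, 14), (7, 0), (7, 13), (8, 0), (8, 13), (9, 14), (14, 14), (15, 0), (15, 13), (16, 0), (16, 13), (17, 14), (22, 14), (23, 0), (23, 13), (24, 0), (24, 13), (25, 14), (30, 14), (31, 0), (31, 13)]
Holes: [(0, 0), (0, 13), (1, 14), (6, 14), (7, 0), (7, 13), (8, 0), (8, 13), (9, 14), (14, 14), (15, 0), (15, 13), (16, 0), (16, 13), (17, 14), (22, 14), (23, 0), (23, 13), (24, 0), (24, 13), (25, 14), (30, 14), (31, 0), (31, 13)]

Answer: yes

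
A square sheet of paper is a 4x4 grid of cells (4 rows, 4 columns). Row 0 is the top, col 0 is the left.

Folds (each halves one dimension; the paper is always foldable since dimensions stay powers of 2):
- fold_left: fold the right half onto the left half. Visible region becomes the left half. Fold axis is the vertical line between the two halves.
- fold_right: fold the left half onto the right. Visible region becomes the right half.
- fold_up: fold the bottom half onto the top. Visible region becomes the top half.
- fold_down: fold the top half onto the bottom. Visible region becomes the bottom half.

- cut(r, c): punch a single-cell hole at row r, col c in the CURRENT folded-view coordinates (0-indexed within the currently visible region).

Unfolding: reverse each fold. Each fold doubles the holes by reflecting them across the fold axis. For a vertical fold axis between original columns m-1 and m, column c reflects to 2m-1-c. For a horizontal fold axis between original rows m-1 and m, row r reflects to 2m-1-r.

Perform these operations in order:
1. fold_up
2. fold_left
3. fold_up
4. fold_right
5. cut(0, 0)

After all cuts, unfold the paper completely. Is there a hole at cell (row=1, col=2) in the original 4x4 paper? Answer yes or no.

Op 1 fold_up: fold axis h@2; visible region now rows[0,2) x cols[0,4) = 2x4
Op 2 fold_left: fold axis v@2; visible region now rows[0,2) x cols[0,2) = 2x2
Op 3 fold_up: fold axis h@1; visible region now rows[0,1) x cols[0,2) = 1x2
Op 4 fold_right: fold axis v@1; visible region now rows[0,1) x cols[1,2) = 1x1
Op 5 cut(0, 0): punch at orig (0,1); cuts so far [(0, 1)]; region rows[0,1) x cols[1,2) = 1x1
Unfold 1 (reflect across v@1): 2 holes -> [(0, 0), (0, 1)]
Unfold 2 (reflect across h@1): 4 holes -> [(0, 0), (0, 1), (1, 0), (1, 1)]
Unfold 3 (reflect across v@2): 8 holes -> [(0, 0), (0, 1), (0, 2), (0, 3), (1, 0), (1, 1), (1, 2), (1, 3)]
Unfold 4 (reflect across h@2): 16 holes -> [(0, 0), (0, 1), (0, 2), (0, 3), (1, 0), (1, 1), (1, 2), (1, 3), (2, 0), (2, 1), (2, 2), (2, 3), (3, 0), (3, 1), (3, 2), (3, 3)]
Holes: [(0, 0), (0, 1), (0, 2), (0, 3), (1, 0), (1, 1), (1, 2), (1, 3), (2, 0), (2, 1), (2, 2), (2, 3), (3, 0), (3, 1), (3, 2), (3, 3)]

Answer: yes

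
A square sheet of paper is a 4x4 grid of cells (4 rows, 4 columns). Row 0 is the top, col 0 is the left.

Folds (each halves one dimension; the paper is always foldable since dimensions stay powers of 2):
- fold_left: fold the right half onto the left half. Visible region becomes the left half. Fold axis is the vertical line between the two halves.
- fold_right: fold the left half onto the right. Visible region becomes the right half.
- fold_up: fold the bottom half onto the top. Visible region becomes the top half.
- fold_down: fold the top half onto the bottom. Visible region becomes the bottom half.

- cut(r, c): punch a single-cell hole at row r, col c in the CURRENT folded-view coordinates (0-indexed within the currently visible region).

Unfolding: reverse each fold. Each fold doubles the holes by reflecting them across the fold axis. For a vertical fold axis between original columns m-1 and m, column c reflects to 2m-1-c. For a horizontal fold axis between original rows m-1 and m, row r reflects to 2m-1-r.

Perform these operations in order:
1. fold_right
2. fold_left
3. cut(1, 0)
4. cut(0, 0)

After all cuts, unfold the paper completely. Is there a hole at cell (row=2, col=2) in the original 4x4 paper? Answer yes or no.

Op 1 fold_right: fold axis v@2; visible region now rows[0,4) x cols[2,4) = 4x2
Op 2 fold_left: fold axis v@3; visible region now rows[0,4) x cols[2,3) = 4x1
Op 3 cut(1, 0): punch at orig (1,2); cuts so far [(1, 2)]; region rows[0,4) x cols[2,3) = 4x1
Op 4 cut(0, 0): punch at orig (0,2); cuts so far [(0, 2), (1, 2)]; region rows[0,4) x cols[2,3) = 4x1
Unfold 1 (reflect across v@3): 4 holes -> [(0, 2), (0, 3), (1, 2), (1, 3)]
Unfold 2 (reflect across v@2): 8 holes -> [(0, 0), (0, 1), (0, 2), (0, 3), (1, 0), (1, 1), (1, 2), (1, 3)]
Holes: [(0, 0), (0, 1), (0, 2), (0, 3), (1, 0), (1, 1), (1, 2), (1, 3)]

Answer: no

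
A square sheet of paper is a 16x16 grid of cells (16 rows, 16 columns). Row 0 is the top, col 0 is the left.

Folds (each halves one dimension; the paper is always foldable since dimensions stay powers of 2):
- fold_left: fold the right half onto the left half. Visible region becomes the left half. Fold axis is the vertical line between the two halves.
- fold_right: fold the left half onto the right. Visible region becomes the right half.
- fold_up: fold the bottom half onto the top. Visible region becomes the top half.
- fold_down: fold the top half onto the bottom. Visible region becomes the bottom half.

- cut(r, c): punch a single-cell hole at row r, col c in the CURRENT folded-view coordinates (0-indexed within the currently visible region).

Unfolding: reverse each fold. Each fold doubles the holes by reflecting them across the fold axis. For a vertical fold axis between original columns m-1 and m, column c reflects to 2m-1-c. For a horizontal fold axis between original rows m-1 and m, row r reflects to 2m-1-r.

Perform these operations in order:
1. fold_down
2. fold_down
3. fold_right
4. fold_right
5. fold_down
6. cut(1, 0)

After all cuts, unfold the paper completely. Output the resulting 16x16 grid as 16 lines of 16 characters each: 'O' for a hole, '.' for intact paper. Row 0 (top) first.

Op 1 fold_down: fold axis h@8; visible region now rows[8,16) x cols[0,16) = 8x16
Op 2 fold_down: fold axis h@12; visible region now rows[12,16) x cols[0,16) = 4x16
Op 3 fold_right: fold axis v@8; visible region now rows[12,16) x cols[8,16) = 4x8
Op 4 fold_right: fold axis v@12; visible region now rows[12,16) x cols[12,16) = 4x4
Op 5 fold_down: fold axis h@14; visible region now rows[14,16) x cols[12,16) = 2x4
Op 6 cut(1, 0): punch at orig (15,12); cuts so far [(15, 12)]; region rows[14,16) x cols[12,16) = 2x4
Unfold 1 (reflect across h@14): 2 holes -> [(12, 12), (15, 12)]
Unfold 2 (reflect across v@12): 4 holes -> [(12, 11), (12, 12), (15, 11), (15, 12)]
Unfold 3 (reflect across v@8): 8 holes -> [(12, 3), (12, 4), (12, 11), (12, 12), (15, 3), (15, 4), (15, 11), (15, 12)]
Unfold 4 (reflect across h@12): 16 holes -> [(8, 3), (8, 4), (8, 11), (8, 12), (11, 3), (11, 4), (11, 11), (11, 12), (12, 3), (12, 4), (12, 11), (12, 12), (15, 3), (15, 4), (15, 11), (15, 12)]
Unfold 5 (reflect across h@8): 32 holes -> [(0, 3), (0, 4), (0, 11), (0, 12), (3, 3), (3, 4), (3, 11), (3, 12), (4, 3), (4, 4), (4, 11), (4, 12), (7, 3), (7, 4), (7, 11), (7, 12), (8, 3), (8, 4), (8, 11), (8, 12), (11, 3), (11, 4), (11, 11), (11, 12), (12, 3), (12, 4), (12, 11), (12, 12), (15, 3), (15, 4), (15, 11), (15, 12)]

Answer: ...OO......OO...
................
................
...OO......OO...
...OO......OO...
................
................
...OO......OO...
...OO......OO...
................
................
...OO......OO...
...OO......OO...
................
................
...OO......OO...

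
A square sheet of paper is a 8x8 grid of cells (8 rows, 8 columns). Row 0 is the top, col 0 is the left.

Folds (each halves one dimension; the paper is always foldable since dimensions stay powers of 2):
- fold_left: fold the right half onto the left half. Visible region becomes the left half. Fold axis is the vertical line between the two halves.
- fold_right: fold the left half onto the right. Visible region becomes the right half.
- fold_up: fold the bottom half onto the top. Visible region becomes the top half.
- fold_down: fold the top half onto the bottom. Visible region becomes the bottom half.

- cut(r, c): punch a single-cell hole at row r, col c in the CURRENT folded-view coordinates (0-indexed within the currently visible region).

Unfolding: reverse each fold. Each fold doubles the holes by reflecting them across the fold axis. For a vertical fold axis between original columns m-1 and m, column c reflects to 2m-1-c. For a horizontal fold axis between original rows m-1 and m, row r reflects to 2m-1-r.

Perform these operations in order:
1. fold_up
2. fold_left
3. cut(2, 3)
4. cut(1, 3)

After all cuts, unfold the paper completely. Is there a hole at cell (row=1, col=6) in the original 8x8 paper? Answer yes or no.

Answer: no

Derivation:
Op 1 fold_up: fold axis h@4; visible region now rows[0,4) x cols[0,8) = 4x8
Op 2 fold_left: fold axis v@4; visible region now rows[0,4) x cols[0,4) = 4x4
Op 3 cut(2, 3): punch at orig (2,3); cuts so far [(2, 3)]; region rows[0,4) x cols[0,4) = 4x4
Op 4 cut(1, 3): punch at orig (1,3); cuts so far [(1, 3), (2, 3)]; region rows[0,4) x cols[0,4) = 4x4
Unfold 1 (reflect across v@4): 4 holes -> [(1, 3), (1, 4), (2, 3), (2, 4)]
Unfold 2 (reflect across h@4): 8 holes -> [(1, 3), (1, 4), (2, 3), (2, 4), (5, 3), (5, 4), (6, 3), (6, 4)]
Holes: [(1, 3), (1, 4), (2, 3), (2, 4), (5, 3), (5, 4), (6, 3), (6, 4)]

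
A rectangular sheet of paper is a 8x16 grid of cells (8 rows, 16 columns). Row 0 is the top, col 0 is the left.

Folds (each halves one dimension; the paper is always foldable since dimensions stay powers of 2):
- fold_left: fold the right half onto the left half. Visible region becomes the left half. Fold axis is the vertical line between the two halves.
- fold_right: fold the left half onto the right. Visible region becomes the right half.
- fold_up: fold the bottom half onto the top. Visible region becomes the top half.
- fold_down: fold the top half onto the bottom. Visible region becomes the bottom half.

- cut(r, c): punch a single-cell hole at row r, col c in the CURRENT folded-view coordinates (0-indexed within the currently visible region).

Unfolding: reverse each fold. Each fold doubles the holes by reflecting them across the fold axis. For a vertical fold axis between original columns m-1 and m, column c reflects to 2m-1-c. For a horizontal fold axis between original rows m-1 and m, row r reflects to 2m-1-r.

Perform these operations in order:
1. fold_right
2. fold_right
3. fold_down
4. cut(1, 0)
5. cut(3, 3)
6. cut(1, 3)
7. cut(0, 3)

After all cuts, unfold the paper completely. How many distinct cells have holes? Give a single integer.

Answer: 32

Derivation:
Op 1 fold_right: fold axis v@8; visible region now rows[0,8) x cols[8,16) = 8x8
Op 2 fold_right: fold axis v@12; visible region now rows[0,8) x cols[12,16) = 8x4
Op 3 fold_down: fold axis h@4; visible region now rows[4,8) x cols[12,16) = 4x4
Op 4 cut(1, 0): punch at orig (5,12); cuts so far [(5, 12)]; region rows[4,8) x cols[12,16) = 4x4
Op 5 cut(3, 3): punch at orig (7,15); cuts so far [(5, 12), (7, 15)]; region rows[4,8) x cols[12,16) = 4x4
Op 6 cut(1, 3): punch at orig (5,15); cuts so far [(5, 12), (5, 15), (7, 15)]; region rows[4,8) x cols[12,16) = 4x4
Op 7 cut(0, 3): punch at orig (4,15); cuts so far [(4, 15), (5, 12), (5, 15), (7, 15)]; region rows[4,8) x cols[12,16) = 4x4
Unfold 1 (reflect across h@4): 8 holes -> [(0, 15), (2, 12), (2, 15), (3, 15), (4, 15), (5, 12), (5, 15), (7, 15)]
Unfold 2 (reflect across v@12): 16 holes -> [(0, 8), (0, 15), (2, 8), (2, 11), (2, 12), (2, 15), (3, 8), (3, 15), (4, 8), (4, 15), (5, 8), (5, 11), (5, 12), (5, 15), (7, 8), (7, 15)]
Unfold 3 (reflect across v@8): 32 holes -> [(0, 0), (0, 7), (0, 8), (0, 15), (2, 0), (2, 3), (2, 4), (2, 7), (2, 8), (2, 11), (2, 12), (2, 15), (3, 0), (3, 7), (3, 8), (3, 15), (4, 0), (4, 7), (4, 8), (4, 15), (5, 0), (5, 3), (5, 4), (5, 7), (5, 8), (5, 11), (5, 12), (5, 15), (7, 0), (7, 7), (7, 8), (7, 15)]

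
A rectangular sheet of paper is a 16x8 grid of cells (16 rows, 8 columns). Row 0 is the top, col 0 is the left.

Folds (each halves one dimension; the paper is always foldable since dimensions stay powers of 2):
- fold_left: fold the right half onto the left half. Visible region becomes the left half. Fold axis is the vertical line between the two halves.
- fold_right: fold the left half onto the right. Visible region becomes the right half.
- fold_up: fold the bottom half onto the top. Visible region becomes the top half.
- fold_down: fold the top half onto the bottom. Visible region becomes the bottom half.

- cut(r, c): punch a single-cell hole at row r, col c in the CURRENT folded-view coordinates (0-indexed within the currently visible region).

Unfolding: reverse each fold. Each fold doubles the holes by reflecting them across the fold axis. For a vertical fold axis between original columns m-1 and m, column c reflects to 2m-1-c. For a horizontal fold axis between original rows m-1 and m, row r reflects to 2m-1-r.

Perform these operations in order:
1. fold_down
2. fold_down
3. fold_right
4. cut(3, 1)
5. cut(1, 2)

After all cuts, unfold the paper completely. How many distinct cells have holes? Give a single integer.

Answer: 16

Derivation:
Op 1 fold_down: fold axis h@8; visible region now rows[8,16) x cols[0,8) = 8x8
Op 2 fold_down: fold axis h@12; visible region now rows[12,16) x cols[0,8) = 4x8
Op 3 fold_right: fold axis v@4; visible region now rows[12,16) x cols[4,8) = 4x4
Op 4 cut(3, 1): punch at orig (15,5); cuts so far [(15, 5)]; region rows[12,16) x cols[4,8) = 4x4
Op 5 cut(1, 2): punch at orig (13,6); cuts so far [(13, 6), (15, 5)]; region rows[12,16) x cols[4,8) = 4x4
Unfold 1 (reflect across v@4): 4 holes -> [(13, 1), (13, 6), (15, 2), (15, 5)]
Unfold 2 (reflect across h@12): 8 holes -> [(8, 2), (8, 5), (10, 1), (10, 6), (13, 1), (13, 6), (15, 2), (15, 5)]
Unfold 3 (reflect across h@8): 16 holes -> [(0, 2), (0, 5), (2, 1), (2, 6), (5, 1), (5, 6), (7, 2), (7, 5), (8, 2), (8, 5), (10, 1), (10, 6), (13, 1), (13, 6), (15, 2), (15, 5)]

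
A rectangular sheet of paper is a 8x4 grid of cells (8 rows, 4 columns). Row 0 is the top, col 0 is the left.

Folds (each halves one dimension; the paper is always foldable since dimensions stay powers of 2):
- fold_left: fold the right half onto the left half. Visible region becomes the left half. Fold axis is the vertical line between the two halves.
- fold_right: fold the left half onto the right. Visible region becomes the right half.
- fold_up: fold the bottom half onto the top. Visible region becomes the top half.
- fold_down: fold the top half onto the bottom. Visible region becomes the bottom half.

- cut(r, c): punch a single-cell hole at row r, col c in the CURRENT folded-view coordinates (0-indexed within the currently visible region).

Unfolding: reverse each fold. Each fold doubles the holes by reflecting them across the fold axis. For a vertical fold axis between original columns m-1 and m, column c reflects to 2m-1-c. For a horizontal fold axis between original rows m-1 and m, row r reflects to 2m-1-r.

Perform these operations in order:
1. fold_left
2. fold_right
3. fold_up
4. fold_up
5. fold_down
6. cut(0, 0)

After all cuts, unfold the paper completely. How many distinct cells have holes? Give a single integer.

Op 1 fold_left: fold axis v@2; visible region now rows[0,8) x cols[0,2) = 8x2
Op 2 fold_right: fold axis v@1; visible region now rows[0,8) x cols[1,2) = 8x1
Op 3 fold_up: fold axis h@4; visible region now rows[0,4) x cols[1,2) = 4x1
Op 4 fold_up: fold axis h@2; visible region now rows[0,2) x cols[1,2) = 2x1
Op 5 fold_down: fold axis h@1; visible region now rows[1,2) x cols[1,2) = 1x1
Op 6 cut(0, 0): punch at orig (1,1); cuts so far [(1, 1)]; region rows[1,2) x cols[1,2) = 1x1
Unfold 1 (reflect across h@1): 2 holes -> [(0, 1), (1, 1)]
Unfold 2 (reflect across h@2): 4 holes -> [(0, 1), (1, 1), (2, 1), (3, 1)]
Unfold 3 (reflect across h@4): 8 holes -> [(0, 1), (1, 1), (2, 1), (3, 1), (4, 1), (5, 1), (6, 1), (7, 1)]
Unfold 4 (reflect across v@1): 16 holes -> [(0, 0), (0, 1), (1, 0), (1, 1), (2, 0), (2, 1), (3, 0), (3, 1), (4, 0), (4, 1), (5, 0), (5, 1), (6, 0), (6, 1), (7, 0), (7, 1)]
Unfold 5 (reflect across v@2): 32 holes -> [(0, 0), (0, 1), (0, 2), (0, 3), (1, 0), (1, 1), (1, 2), (1, 3), (2, 0), (2, 1), (2, 2), (2, 3), (3, 0), (3, 1), (3, 2), (3, 3), (4, 0), (4, 1), (4, 2), (4, 3), (5, 0), (5, 1), (5, 2), (5, 3), (6, 0), (6, 1), (6, 2), (6, 3), (7, 0), (7, 1), (7, 2), (7, 3)]

Answer: 32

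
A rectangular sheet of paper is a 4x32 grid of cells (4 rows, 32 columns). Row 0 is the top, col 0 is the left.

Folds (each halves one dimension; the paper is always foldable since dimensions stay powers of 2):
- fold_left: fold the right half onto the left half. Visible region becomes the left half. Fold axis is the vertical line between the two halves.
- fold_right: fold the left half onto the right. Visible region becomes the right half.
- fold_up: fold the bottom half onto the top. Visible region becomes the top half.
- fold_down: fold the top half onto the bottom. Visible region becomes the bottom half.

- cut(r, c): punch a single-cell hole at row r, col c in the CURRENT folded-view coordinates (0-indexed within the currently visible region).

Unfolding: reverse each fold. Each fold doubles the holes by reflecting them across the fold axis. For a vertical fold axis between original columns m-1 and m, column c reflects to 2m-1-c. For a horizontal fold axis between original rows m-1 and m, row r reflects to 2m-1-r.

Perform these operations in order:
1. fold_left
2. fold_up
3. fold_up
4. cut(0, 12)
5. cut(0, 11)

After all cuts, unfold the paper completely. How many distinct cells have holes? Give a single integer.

Op 1 fold_left: fold axis v@16; visible region now rows[0,4) x cols[0,16) = 4x16
Op 2 fold_up: fold axis h@2; visible region now rows[0,2) x cols[0,16) = 2x16
Op 3 fold_up: fold axis h@1; visible region now rows[0,1) x cols[0,16) = 1x16
Op 4 cut(0, 12): punch at orig (0,12); cuts so far [(0, 12)]; region rows[0,1) x cols[0,16) = 1x16
Op 5 cut(0, 11): punch at orig (0,11); cuts so far [(0, 11), (0, 12)]; region rows[0,1) x cols[0,16) = 1x16
Unfold 1 (reflect across h@1): 4 holes -> [(0, 11), (0, 12), (1, 11), (1, 12)]
Unfold 2 (reflect across h@2): 8 holes -> [(0, 11), (0, 12), (1, 11), (1, 12), (2, 11), (2, 12), (3, 11), (3, 12)]
Unfold 3 (reflect across v@16): 16 holes -> [(0, 11), (0, 12), (0, 19), (0, 20), (1, 11), (1, 12), (1, 19), (1, 20), (2, 11), (2, 12), (2, 19), (2, 20), (3, 11), (3, 12), (3, 19), (3, 20)]

Answer: 16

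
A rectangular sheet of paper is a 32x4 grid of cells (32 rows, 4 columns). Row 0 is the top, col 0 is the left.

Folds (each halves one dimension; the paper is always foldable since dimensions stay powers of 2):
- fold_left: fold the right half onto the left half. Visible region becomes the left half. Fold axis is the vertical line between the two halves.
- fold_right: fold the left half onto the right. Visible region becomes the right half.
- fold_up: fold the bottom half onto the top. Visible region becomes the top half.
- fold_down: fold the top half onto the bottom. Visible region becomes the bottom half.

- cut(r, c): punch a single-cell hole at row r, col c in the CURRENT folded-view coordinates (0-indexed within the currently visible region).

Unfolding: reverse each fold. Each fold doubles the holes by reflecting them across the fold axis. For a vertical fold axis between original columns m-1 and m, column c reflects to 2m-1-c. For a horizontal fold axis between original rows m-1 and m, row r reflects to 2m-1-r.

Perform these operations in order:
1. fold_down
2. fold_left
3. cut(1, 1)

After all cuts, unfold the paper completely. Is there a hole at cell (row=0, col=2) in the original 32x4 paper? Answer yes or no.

Answer: no

Derivation:
Op 1 fold_down: fold axis h@16; visible region now rows[16,32) x cols[0,4) = 16x4
Op 2 fold_left: fold axis v@2; visible region now rows[16,32) x cols[0,2) = 16x2
Op 3 cut(1, 1): punch at orig (17,1); cuts so far [(17, 1)]; region rows[16,32) x cols[0,2) = 16x2
Unfold 1 (reflect across v@2): 2 holes -> [(17, 1), (17, 2)]
Unfold 2 (reflect across h@16): 4 holes -> [(14, 1), (14, 2), (17, 1), (17, 2)]
Holes: [(14, 1), (14, 2), (17, 1), (17, 2)]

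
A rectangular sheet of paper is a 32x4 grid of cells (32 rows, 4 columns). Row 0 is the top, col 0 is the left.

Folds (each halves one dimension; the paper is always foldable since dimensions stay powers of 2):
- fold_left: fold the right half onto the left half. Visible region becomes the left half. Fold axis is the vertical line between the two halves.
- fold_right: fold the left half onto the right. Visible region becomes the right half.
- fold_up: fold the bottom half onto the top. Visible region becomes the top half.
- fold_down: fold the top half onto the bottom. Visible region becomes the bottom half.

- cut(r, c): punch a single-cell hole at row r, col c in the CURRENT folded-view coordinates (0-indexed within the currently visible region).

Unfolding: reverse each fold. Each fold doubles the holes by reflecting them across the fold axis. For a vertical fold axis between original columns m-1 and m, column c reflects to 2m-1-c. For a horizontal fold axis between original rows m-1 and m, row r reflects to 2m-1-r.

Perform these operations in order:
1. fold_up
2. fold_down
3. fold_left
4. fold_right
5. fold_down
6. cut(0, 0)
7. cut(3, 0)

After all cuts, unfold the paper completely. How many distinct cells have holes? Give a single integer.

Op 1 fold_up: fold axis h@16; visible region now rows[0,16) x cols[0,4) = 16x4
Op 2 fold_down: fold axis h@8; visible region now rows[8,16) x cols[0,4) = 8x4
Op 3 fold_left: fold axis v@2; visible region now rows[8,16) x cols[0,2) = 8x2
Op 4 fold_right: fold axis v@1; visible region now rows[8,16) x cols[1,2) = 8x1
Op 5 fold_down: fold axis h@12; visible region now rows[12,16) x cols[1,2) = 4x1
Op 6 cut(0, 0): punch at orig (12,1); cuts so far [(12, 1)]; region rows[12,16) x cols[1,2) = 4x1
Op 7 cut(3, 0): punch at orig (15,1); cuts so far [(12, 1), (15, 1)]; region rows[12,16) x cols[1,2) = 4x1
Unfold 1 (reflect across h@12): 4 holes -> [(8, 1), (11, 1), (12, 1), (15, 1)]
Unfold 2 (reflect across v@1): 8 holes -> [(8, 0), (8, 1), (11, 0), (11, 1), (12, 0), (12, 1), (15, 0), (15, 1)]
Unfold 3 (reflect across v@2): 16 holes -> [(8, 0), (8, 1), (8, 2), (8, 3), (11, 0), (11, 1), (11, 2), (11, 3), (12, 0), (12, 1), (12, 2), (12, 3), (15, 0), (15, 1), (15, 2), (15, 3)]
Unfold 4 (reflect across h@8): 32 holes -> [(0, 0), (0, 1), (0, 2), (0, 3), (3, 0), (3, 1), (3, 2), (3, 3), (4, 0), (4, 1), (4, 2), (4, 3), (7, 0), (7, 1), (7, 2), (7, 3), (8, 0), (8, 1), (8, 2), (8, 3), (11, 0), (11, 1), (11, 2), (11, 3), (12, 0), (12, 1), (12, 2), (12, 3), (15, 0), (15, 1), (15, 2), (15, 3)]
Unfold 5 (reflect across h@16): 64 holes -> [(0, 0), (0, 1), (0, 2), (0, 3), (3, 0), (3, 1), (3, 2), (3, 3), (4, 0), (4, 1), (4, 2), (4, 3), (7, 0), (7, 1), (7, 2), (7, 3), (8, 0), (8, 1), (8, 2), (8, 3), (11, 0), (11, 1), (11, 2), (11, 3), (12, 0), (12, 1), (12, 2), (12, 3), (15, 0), (15, 1), (15, 2), (15, 3), (16, 0), (16, 1), (16, 2), (16, 3), (19, 0), (19, 1), (19, 2), (19, 3), (20, 0), (20, 1), (20, 2), (20, 3), (23, 0), (23, 1), (23, 2), (23, 3), (24, 0), (24, 1), (24, 2), (24, 3), (27, 0), (27, 1), (27, 2), (27, 3), (28, 0), (28, 1), (28, 2), (28, 3), (31, 0), (31, 1), (31, 2), (31, 3)]

Answer: 64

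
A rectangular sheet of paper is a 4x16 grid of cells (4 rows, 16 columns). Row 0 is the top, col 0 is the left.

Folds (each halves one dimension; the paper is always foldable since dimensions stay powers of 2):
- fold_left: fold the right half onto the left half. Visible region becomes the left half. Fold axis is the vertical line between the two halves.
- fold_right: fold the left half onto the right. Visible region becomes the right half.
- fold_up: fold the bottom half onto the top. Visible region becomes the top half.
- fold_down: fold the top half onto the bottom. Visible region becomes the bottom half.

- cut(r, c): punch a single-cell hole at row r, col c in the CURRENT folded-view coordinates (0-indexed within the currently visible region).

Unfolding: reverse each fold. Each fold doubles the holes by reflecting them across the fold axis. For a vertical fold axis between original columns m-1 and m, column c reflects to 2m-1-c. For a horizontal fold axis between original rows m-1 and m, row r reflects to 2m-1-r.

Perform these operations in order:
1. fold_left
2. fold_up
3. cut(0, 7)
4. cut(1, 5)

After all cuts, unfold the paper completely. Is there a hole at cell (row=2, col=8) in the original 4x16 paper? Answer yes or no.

Answer: no

Derivation:
Op 1 fold_left: fold axis v@8; visible region now rows[0,4) x cols[0,8) = 4x8
Op 2 fold_up: fold axis h@2; visible region now rows[0,2) x cols[0,8) = 2x8
Op 3 cut(0, 7): punch at orig (0,7); cuts so far [(0, 7)]; region rows[0,2) x cols[0,8) = 2x8
Op 4 cut(1, 5): punch at orig (1,5); cuts so far [(0, 7), (1, 5)]; region rows[0,2) x cols[0,8) = 2x8
Unfold 1 (reflect across h@2): 4 holes -> [(0, 7), (1, 5), (2, 5), (3, 7)]
Unfold 2 (reflect across v@8): 8 holes -> [(0, 7), (0, 8), (1, 5), (1, 10), (2, 5), (2, 10), (3, 7), (3, 8)]
Holes: [(0, 7), (0, 8), (1, 5), (1, 10), (2, 5), (2, 10), (3, 7), (3, 8)]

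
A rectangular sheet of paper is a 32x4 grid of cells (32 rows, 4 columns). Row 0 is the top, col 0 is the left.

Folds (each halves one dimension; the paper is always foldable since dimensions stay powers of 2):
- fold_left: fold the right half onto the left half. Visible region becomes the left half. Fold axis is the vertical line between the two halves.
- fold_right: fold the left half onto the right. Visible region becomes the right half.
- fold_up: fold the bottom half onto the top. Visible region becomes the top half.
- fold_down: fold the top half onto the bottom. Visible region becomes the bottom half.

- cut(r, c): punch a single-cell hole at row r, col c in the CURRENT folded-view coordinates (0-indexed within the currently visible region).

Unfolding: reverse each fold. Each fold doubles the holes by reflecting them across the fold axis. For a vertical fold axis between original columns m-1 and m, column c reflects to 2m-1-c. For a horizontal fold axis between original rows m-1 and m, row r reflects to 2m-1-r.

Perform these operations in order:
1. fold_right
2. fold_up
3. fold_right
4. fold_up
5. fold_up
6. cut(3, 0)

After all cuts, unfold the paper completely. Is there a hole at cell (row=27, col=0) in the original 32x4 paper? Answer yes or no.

Answer: yes

Derivation:
Op 1 fold_right: fold axis v@2; visible region now rows[0,32) x cols[2,4) = 32x2
Op 2 fold_up: fold axis h@16; visible region now rows[0,16) x cols[2,4) = 16x2
Op 3 fold_right: fold axis v@3; visible region now rows[0,16) x cols[3,4) = 16x1
Op 4 fold_up: fold axis h@8; visible region now rows[0,8) x cols[3,4) = 8x1
Op 5 fold_up: fold axis h@4; visible region now rows[0,4) x cols[3,4) = 4x1
Op 6 cut(3, 0): punch at orig (3,3); cuts so far [(3, 3)]; region rows[0,4) x cols[3,4) = 4x1
Unfold 1 (reflect across h@4): 2 holes -> [(3, 3), (4, 3)]
Unfold 2 (reflect across h@8): 4 holes -> [(3, 3), (4, 3), (11, 3), (12, 3)]
Unfold 3 (reflect across v@3): 8 holes -> [(3, 2), (3, 3), (4, 2), (4, 3), (11, 2), (11, 3), (12, 2), (12, 3)]
Unfold 4 (reflect across h@16): 16 holes -> [(3, 2), (3, 3), (4, 2), (4, 3), (11, 2), (11, 3), (12, 2), (12, 3), (19, 2), (19, 3), (20, 2), (20, 3), (27, 2), (27, 3), (28, 2), (28, 3)]
Unfold 5 (reflect across v@2): 32 holes -> [(3, 0), (3, 1), (3, 2), (3, 3), (4, 0), (4, 1), (4, 2), (4, 3), (11, 0), (11, 1), (11, 2), (11, 3), (12, 0), (12, 1), (12, 2), (12, 3), (19, 0), (19, 1), (19, 2), (19, 3), (20, 0), (20, 1), (20, 2), (20, 3), (27, 0), (27, 1), (27, 2), (27, 3), (28, 0), (28, 1), (28, 2), (28, 3)]
Holes: [(3, 0), (3, 1), (3, 2), (3, 3), (4, 0), (4, 1), (4, 2), (4, 3), (11, 0), (11, 1), (11, 2), (11, 3), (12, 0), (12, 1), (12, 2), (12, 3), (19, 0), (19, 1), (19, 2), (19, 3), (20, 0), (20, 1), (20, 2), (20, 3), (27, 0), (27, 1), (27, 2), (27, 3), (28, 0), (28, 1), (28, 2), (28, 3)]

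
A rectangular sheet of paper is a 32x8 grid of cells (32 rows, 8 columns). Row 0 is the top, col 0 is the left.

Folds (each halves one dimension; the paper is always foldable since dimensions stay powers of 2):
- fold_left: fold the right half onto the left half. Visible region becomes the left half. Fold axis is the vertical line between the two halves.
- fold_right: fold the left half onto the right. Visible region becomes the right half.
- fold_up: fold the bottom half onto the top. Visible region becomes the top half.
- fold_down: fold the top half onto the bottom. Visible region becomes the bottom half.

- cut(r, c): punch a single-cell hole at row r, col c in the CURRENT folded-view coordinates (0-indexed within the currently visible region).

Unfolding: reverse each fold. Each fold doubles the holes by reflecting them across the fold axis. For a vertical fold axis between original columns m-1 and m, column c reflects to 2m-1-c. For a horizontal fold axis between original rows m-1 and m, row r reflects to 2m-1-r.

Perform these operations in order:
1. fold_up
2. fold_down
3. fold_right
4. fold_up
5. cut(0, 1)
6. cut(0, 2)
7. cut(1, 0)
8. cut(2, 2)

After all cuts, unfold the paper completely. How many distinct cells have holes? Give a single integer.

Op 1 fold_up: fold axis h@16; visible region now rows[0,16) x cols[0,8) = 16x8
Op 2 fold_down: fold axis h@8; visible region now rows[8,16) x cols[0,8) = 8x8
Op 3 fold_right: fold axis v@4; visible region now rows[8,16) x cols[4,8) = 8x4
Op 4 fold_up: fold axis h@12; visible region now rows[8,12) x cols[4,8) = 4x4
Op 5 cut(0, 1): punch at orig (8,5); cuts so far [(8, 5)]; region rows[8,12) x cols[4,8) = 4x4
Op 6 cut(0, 2): punch at orig (8,6); cuts so far [(8, 5), (8, 6)]; region rows[8,12) x cols[4,8) = 4x4
Op 7 cut(1, 0): punch at orig (9,4); cuts so far [(8, 5), (8, 6), (9, 4)]; region rows[8,12) x cols[4,8) = 4x4
Op 8 cut(2, 2): punch at orig (10,6); cuts so far [(8, 5), (8, 6), (9, 4), (10, 6)]; region rows[8,12) x cols[4,8) = 4x4
Unfold 1 (reflect across h@12): 8 holes -> [(8, 5), (8, 6), (9, 4), (10, 6), (13, 6), (14, 4), (15, 5), (15, 6)]
Unfold 2 (reflect across v@4): 16 holes -> [(8, 1), (8, 2), (8, 5), (8, 6), (9, 3), (9, 4), (10, 1), (10, 6), (13, 1), (13, 6), (14, 3), (14, 4), (15, 1), (15, 2), (15, 5), (15, 6)]
Unfold 3 (reflect across h@8): 32 holes -> [(0, 1), (0, 2), (0, 5), (0, 6), (1, 3), (1, 4), (2, 1), (2, 6), (5, 1), (5, 6), (6, 3), (6, 4), (7, 1), (7, 2), (7, 5), (7, 6), (8, 1), (8, 2), (8, 5), (8, 6), (9, 3), (9, 4), (10, 1), (10, 6), (13, 1), (13, 6), (14, 3), (14, 4), (15, 1), (15, 2), (15, 5), (15, 6)]
Unfold 4 (reflect across h@16): 64 holes -> [(0, 1), (0, 2), (0, 5), (0, 6), (1, 3), (1, 4), (2, 1), (2, 6), (5, 1), (5, 6), (6, 3), (6, 4), (7, 1), (7, 2), (7, 5), (7, 6), (8, 1), (8, 2), (8, 5), (8, 6), (9, 3), (9, 4), (10, 1), (10, 6), (13, 1), (13, 6), (14, 3), (14, 4), (15, 1), (15, 2), (15, 5), (15, 6), (16, 1), (16, 2), (16, 5), (16, 6), (17, 3), (17, 4), (18, 1), (18, 6), (21, 1), (21, 6), (22, 3), (22, 4), (23, 1), (23, 2), (23, 5), (23, 6), (24, 1), (24, 2), (24, 5), (24, 6), (25, 3), (25, 4), (26, 1), (26, 6), (29, 1), (29, 6), (30, 3), (30, 4), (31, 1), (31, 2), (31, 5), (31, 6)]

Answer: 64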